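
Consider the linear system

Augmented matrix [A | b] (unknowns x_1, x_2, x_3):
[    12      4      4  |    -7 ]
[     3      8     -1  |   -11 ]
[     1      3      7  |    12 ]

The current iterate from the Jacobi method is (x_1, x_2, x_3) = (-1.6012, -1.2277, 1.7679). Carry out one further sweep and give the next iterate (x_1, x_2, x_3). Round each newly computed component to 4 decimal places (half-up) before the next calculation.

(-0.7634, -0.5536, 2.4692)

One sweep:
  x_1 = (-7 - (4)·-1.2277 - (4)·1.7679) / (12) = -0.7634
  x_2 = (-11 - (3)·-1.6012 - (-1)·1.7679) / (8) = -0.5536
  x_3 = (12 - (1)·-1.6012 - (3)·-1.2277) / (7) = 2.4692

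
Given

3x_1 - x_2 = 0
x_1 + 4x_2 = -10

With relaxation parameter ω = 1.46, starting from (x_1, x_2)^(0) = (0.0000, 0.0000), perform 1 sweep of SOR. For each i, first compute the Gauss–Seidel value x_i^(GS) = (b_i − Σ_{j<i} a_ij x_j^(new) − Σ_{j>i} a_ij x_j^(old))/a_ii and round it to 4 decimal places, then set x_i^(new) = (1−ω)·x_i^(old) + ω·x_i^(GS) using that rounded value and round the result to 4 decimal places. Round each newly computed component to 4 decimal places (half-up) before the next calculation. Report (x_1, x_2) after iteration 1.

Iteration 1:
  x_1: GS value = (0 - (-1)·0.0000) / (3) = 0.0000;  x_1 ← (1−ω)·0.0000 + ω·0.0000 = 0.0000
  x_2: GS value = (-10 - (1)·0.0000) / (4) = -2.5000;  x_2 ← (1−ω)·0.0000 + ω·-2.5000 = -3.6500

(0.0000, -3.6500)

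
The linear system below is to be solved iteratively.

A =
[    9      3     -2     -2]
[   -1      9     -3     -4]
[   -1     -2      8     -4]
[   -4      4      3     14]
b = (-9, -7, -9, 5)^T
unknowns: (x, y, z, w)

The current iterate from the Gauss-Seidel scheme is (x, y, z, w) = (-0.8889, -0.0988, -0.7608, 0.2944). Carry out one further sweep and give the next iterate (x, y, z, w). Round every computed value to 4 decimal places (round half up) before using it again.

(-1.0707, -1.0195, -1.3665, 0.6353)

One sweep:
  x = (-9 - (3)·-0.0988 - (-2)·-0.7608 - (-2)·0.2944) / (9) = -1.0707
  y = (-7 - (-1)·-1.0707 - (-3)·-0.7608 - (-4)·0.2944) / (9) = -1.0195
  z = (-9 - (-1)·-1.0707 - (-2)·-1.0195 - (-4)·0.2944) / (8) = -1.3665
  w = (5 - (-4)·-1.0707 - (4)·-1.0195 - (3)·-1.3665) / (14) = 0.6353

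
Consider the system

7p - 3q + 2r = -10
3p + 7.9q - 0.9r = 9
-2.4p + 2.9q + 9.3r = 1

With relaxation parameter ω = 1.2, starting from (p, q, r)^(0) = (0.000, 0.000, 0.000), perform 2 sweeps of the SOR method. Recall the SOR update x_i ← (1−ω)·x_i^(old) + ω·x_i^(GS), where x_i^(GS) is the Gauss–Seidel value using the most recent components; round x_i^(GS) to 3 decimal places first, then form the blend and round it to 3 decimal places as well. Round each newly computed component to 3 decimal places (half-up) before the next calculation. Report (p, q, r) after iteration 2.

Iteration 1:
  p: GS value = (-10 - (-3)·0.000 - (2)·0.000) / (7) = -1.429;  p ← (1−ω)·0.000 + ω·-1.429 = -1.715
  q: GS value = (9 - (3)·-1.715 - (-0.9)·0.000) / (7.9) = 1.791;  q ← (1−ω)·0.000 + ω·1.791 = 2.149
  r: GS value = (1 - (-2.4)·-1.715 - (2.9)·2.149) / (9.3) = -1.005;  r ← (1−ω)·0.000 + ω·-1.005 = -1.206
Iteration 2:
  p: GS value = (-10 - (-3)·2.149 - (2)·-1.206) / (7) = -0.163;  p ← (1−ω)·-1.715 + ω·-0.163 = 0.147
  q: GS value = (9 - (3)·0.147 - (-0.9)·-1.206) / (7.9) = 0.946;  q ← (1−ω)·2.149 + ω·0.946 = 0.705
  r: GS value = (1 - (-2.4)·0.147 - (2.9)·0.705) / (9.3) = -0.074;  r ← (1−ω)·-1.206 + ω·-0.074 = 0.152

(0.147, 0.705, 0.152)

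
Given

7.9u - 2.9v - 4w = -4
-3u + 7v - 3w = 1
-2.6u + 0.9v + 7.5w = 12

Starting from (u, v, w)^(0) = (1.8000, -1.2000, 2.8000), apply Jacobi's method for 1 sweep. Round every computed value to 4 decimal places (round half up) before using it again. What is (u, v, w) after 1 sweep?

Iteration 1:
  u = (-4 - (-2.9)·-1.2000 - (-4)·2.8000) / (7.9) = 0.4709
  v = (1 - (-3)·1.8000 - (-3)·2.8000) / (7) = 2.1143
  w = (12 - (-2.6)·1.8000 - (0.9)·-1.2000) / (7.5) = 2.3680

(0.4709, 2.1143, 2.3680)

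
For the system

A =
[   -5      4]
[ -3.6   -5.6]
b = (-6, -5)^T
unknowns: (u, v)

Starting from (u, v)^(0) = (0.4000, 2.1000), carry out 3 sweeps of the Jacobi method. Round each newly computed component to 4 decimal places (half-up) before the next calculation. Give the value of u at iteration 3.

0.4331

Iteration 1:
  u = (-6 - (4)·2.1000) / (-5) = 2.8800
  v = (-5 - (-3.6)·0.4000) / (-5.6) = 0.6357
Iteration 2:
  u = (-6 - (4)·0.6357) / (-5) = 1.7086
  v = (-5 - (-3.6)·2.8800) / (-5.6) = -0.9586
Iteration 3:
  u = (-6 - (4)·-0.9586) / (-5) = 0.4331
  v = (-5 - (-3.6)·1.7086) / (-5.6) = -0.2055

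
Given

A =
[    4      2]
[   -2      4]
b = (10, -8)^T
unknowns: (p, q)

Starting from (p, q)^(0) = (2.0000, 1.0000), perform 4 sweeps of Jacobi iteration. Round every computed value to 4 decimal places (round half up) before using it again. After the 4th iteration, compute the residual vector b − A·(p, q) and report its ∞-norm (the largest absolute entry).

Iteration 1:
  p = (10 - (2)·1.0000) / (4) = 2.0000
  q = (-8 - (-2)·2.0000) / (4) = -1.0000
Iteration 2:
  p = (10 - (2)·-1.0000) / (4) = 3.0000
  q = (-8 - (-2)·2.0000) / (4) = -1.0000
Iteration 3:
  p = (10 - (2)·-1.0000) / (4) = 3.0000
  q = (-8 - (-2)·3.0000) / (4) = -0.5000
Iteration 4:
  p = (10 - (2)·-0.5000) / (4) = 2.7500
  q = (-8 - (-2)·3.0000) / (4) = -0.5000
Residual b − A·x = (0.0000, -0.5000); ∞-norm = 0.5000

0.5000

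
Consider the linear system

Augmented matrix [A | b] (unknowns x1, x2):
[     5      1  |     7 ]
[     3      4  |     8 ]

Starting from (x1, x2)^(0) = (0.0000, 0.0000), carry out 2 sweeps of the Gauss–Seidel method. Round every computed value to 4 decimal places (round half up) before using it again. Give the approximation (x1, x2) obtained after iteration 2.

(1.2100, 1.0925)

Iteration 1:
  x1 = (7 - (1)·0.0000) / (5) = 1.4000
  x2 = (8 - (3)·1.4000) / (4) = 0.9500
Iteration 2:
  x1 = (7 - (1)·0.9500) / (5) = 1.2100
  x2 = (8 - (3)·1.2100) / (4) = 1.0925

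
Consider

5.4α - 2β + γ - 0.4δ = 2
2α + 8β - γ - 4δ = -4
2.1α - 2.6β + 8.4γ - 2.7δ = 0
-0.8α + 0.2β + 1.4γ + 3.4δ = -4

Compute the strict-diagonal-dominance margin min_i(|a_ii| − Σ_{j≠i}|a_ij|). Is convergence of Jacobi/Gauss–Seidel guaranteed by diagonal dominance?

row 1: |5.4| − (2+1+0.4) = 2
row 2: |8| − (2+1+4) = 1
row 3: |8.4| − (2.1+2.6+2.7) = 1
row 4: |3.4| − (0.8+0.2+1.4) = 1
minimum over rows = 1 → strictly diagonally dominant (convergence guaranteed)

1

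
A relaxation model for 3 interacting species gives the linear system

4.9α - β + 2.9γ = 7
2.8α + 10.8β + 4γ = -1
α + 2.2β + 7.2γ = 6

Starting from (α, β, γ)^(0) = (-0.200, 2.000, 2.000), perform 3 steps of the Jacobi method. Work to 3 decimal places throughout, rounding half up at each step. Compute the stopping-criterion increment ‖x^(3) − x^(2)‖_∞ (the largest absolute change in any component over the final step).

0.393

Iteration 1:
  α = (7 - (-1)·2.000 - (2.9)·2.000) / (4.9) = 0.653
  β = (-1 - (2.8)·-0.200 - (4)·2.000) / (10.8) = -0.781
  γ = (6 - (1)·-0.200 - (2.2)·2.000) / (7.2) = 0.250
Iteration 2:
  α = (7 - (-1)·-0.781 - (2.9)·0.250) / (4.9) = 1.121
  β = (-1 - (2.8)·0.653 - (4)·0.250) / (10.8) = -0.354
  γ = (6 - (1)·0.653 - (2.2)·-0.781) / (7.2) = 0.981
Iteration 3:
  α = (7 - (-1)·-0.354 - (2.9)·0.981) / (4.9) = 0.776
  β = (-1 - (2.8)·1.121 - (4)·0.981) / (10.8) = -0.747
  γ = (6 - (1)·1.121 - (2.2)·-0.354) / (7.2) = 0.786
Change: (-0.345, -0.393, -0.195) → max |·| = 0.393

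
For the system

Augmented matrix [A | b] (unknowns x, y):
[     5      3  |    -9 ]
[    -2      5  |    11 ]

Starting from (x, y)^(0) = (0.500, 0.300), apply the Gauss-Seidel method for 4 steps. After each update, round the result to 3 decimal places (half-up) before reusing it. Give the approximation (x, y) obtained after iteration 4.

Iteration 1:
  x = (-9 - (3)·0.300) / (5) = -1.980
  y = (11 - (-2)·-1.980) / (5) = 1.408
Iteration 2:
  x = (-9 - (3)·1.408) / (5) = -2.645
  y = (11 - (-2)·-2.645) / (5) = 1.142
Iteration 3:
  x = (-9 - (3)·1.142) / (5) = -2.485
  y = (11 - (-2)·-2.485) / (5) = 1.206
Iteration 4:
  x = (-9 - (3)·1.206) / (5) = -2.524
  y = (11 - (-2)·-2.524) / (5) = 1.190

(-2.524, 1.190)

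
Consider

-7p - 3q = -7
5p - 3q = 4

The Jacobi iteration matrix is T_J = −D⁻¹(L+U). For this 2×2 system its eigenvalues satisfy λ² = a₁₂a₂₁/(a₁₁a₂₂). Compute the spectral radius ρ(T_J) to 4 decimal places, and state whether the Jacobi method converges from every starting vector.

a₁₂a₂₁/(a₁₁a₂₂) = (-3)·(5) / ((-7)·(-3)) = -0.714286
ρ = √|-0.714286| = √0.714286 = 0.8452
ρ < 1, so Jacobi converges

0.8452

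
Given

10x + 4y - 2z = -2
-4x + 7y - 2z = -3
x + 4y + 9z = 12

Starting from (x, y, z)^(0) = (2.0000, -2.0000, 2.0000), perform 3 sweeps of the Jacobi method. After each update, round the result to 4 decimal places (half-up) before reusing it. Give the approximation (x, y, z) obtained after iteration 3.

Iteration 1:
  x = (-2 - (4)·-2.0000 - (-2)·2.0000) / (10) = 1.0000
  y = (-3 - (-4)·2.0000 - (-2)·2.0000) / (7) = 1.2857
  z = (12 - (1)·2.0000 - (4)·-2.0000) / (9) = 2.0000
Iteration 2:
  x = (-2 - (4)·1.2857 - (-2)·2.0000) / (10) = -0.3143
  y = (-3 - (-4)·1.0000 - (-2)·2.0000) / (7) = 0.7143
  z = (12 - (1)·1.0000 - (4)·1.2857) / (9) = 0.6508
Iteration 3:
  x = (-2 - (4)·0.7143 - (-2)·0.6508) / (10) = -0.3556
  y = (-3 - (-4)·-0.3143 - (-2)·0.6508) / (7) = -0.4222
  z = (12 - (1)·-0.3143 - (4)·0.7143) / (9) = 1.0508

(-0.3556, -0.4222, 1.0508)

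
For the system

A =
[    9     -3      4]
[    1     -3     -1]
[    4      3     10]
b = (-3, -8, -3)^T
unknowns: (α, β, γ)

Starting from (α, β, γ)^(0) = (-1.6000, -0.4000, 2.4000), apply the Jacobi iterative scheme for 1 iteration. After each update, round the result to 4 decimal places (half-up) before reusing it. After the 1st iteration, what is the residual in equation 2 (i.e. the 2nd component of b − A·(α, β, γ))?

-2.0068

Iteration 1:
  α = (-3 - (-3)·-0.4000 - (4)·2.4000) / (9) = -1.5333
  β = (-8 - (1)·-1.6000 - (-1)·2.4000) / (-3) = 1.3333
  γ = (-3 - (4)·-1.6000 - (3)·-0.4000) / (10) = 0.4600
Residual b − A·x = (12.9596, -2.0068, -5.4667)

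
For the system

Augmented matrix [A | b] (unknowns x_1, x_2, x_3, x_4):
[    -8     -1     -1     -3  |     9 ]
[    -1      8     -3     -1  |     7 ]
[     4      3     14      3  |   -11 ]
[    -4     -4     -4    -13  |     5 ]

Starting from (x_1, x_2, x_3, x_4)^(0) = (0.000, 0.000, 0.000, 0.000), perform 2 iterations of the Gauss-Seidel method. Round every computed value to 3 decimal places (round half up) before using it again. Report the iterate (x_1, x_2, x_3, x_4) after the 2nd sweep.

Iteration 1:
  x_1 = (9 - (-1)·0.000 - (-1)·0.000 - (-3)·0.000) / (-8) = -1.125
  x_2 = (7 - (-1)·-1.125 - (-3)·0.000 - (-1)·0.000) / (8) = 0.734
  x_3 = (-11 - (4)·-1.125 - (3)·0.734 - (3)·0.000) / (14) = -0.622
  x_4 = (5 - (-4)·-1.125 - (-4)·0.734 - (-4)·-0.622) / (-13) = -0.073
Iteration 2:
  x_1 = (9 - (-1)·0.734 - (-1)·-0.622 - (-3)·-0.073) / (-8) = -1.112
  x_2 = (7 - (-1)·-1.112 - (-3)·-0.622 - (-1)·-0.073) / (8) = 0.494
  x_3 = (-11 - (4)·-1.112 - (3)·0.494 - (3)·-0.073) / (14) = -0.558
  x_4 = (5 - (-4)·-1.112 - (-4)·0.494 - (-4)·-0.558) / (-13) = -0.023

(-1.112, 0.494, -0.558, -0.023)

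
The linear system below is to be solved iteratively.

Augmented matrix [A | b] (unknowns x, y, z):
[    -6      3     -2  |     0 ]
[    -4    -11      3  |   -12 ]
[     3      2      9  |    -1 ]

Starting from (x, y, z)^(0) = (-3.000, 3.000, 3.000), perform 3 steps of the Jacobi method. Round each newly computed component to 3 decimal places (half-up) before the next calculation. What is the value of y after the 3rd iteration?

Iteration 1:
  x = (0 - (3)·3.000 - (-2)·3.000) / (-6) = 0.500
  y = (-12 - (-4)·-3.000 - (3)·3.000) / (-11) = 3.000
  z = (-1 - (3)·-3.000 - (2)·3.000) / (9) = 0.222
Iteration 2:
  x = (0 - (3)·3.000 - (-2)·0.222) / (-6) = 1.426
  y = (-12 - (-4)·0.500 - (3)·0.222) / (-11) = 0.970
  z = (-1 - (3)·0.500 - (2)·3.000) / (9) = -0.944
Iteration 3:
  x = (0 - (3)·0.970 - (-2)·-0.944) / (-6) = 0.800
  y = (-12 - (-4)·1.426 - (3)·-0.944) / (-11) = 0.315
  z = (-1 - (3)·1.426 - (2)·0.970) / (9) = -0.802

0.315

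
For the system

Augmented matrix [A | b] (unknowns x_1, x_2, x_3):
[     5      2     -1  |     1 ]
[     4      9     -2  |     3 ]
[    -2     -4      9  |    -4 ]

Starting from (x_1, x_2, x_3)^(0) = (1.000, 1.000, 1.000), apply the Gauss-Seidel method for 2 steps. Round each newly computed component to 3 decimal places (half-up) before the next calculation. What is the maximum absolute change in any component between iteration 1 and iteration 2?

Iteration 1:
  x_1 = (1 - (2)·1.000 - (-1)·1.000) / (5) = 0.000
  x_2 = (3 - (4)·0.000 - (-2)·1.000) / (9) = 0.556
  x_3 = (-4 - (-2)·0.000 - (-4)·0.556) / (9) = -0.197
Iteration 2:
  x_1 = (1 - (2)·0.556 - (-1)·-0.197) / (5) = -0.062
  x_2 = (3 - (4)·-0.062 - (-2)·-0.197) / (9) = 0.317
  x_3 = (-4 - (-2)·-0.062 - (-4)·0.317) / (9) = -0.317
Change: (-0.062, -0.239, -0.120) → max |·| = 0.239

0.239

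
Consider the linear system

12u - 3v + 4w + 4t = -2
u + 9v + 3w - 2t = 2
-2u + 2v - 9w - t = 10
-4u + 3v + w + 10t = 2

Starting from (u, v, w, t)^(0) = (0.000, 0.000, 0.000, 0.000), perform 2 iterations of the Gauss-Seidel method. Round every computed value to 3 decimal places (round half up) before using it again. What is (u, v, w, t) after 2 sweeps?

(0.179, 0.579, -1.040, 0.202)

Iteration 1:
  u = (-2 - (-3)·0.000 - (4)·0.000 - (4)·0.000) / (12) = -0.167
  v = (2 - (1)·-0.167 - (3)·0.000 - (-2)·0.000) / (9) = 0.241
  w = (10 - (-2)·-0.167 - (2)·0.241 - (-1)·0.000) / (-9) = -1.020
  t = (2 - (-4)·-0.167 - (3)·0.241 - (1)·-1.020) / (10) = 0.163
Iteration 2:
  u = (-2 - (-3)·0.241 - (4)·-1.020 - (4)·0.163) / (12) = 0.179
  v = (2 - (1)·0.179 - (3)·-1.020 - (-2)·0.163) / (9) = 0.579
  w = (10 - (-2)·0.179 - (2)·0.579 - (-1)·0.163) / (-9) = -1.040
  t = (2 - (-4)·0.179 - (3)·0.579 - (1)·-1.040) / (10) = 0.202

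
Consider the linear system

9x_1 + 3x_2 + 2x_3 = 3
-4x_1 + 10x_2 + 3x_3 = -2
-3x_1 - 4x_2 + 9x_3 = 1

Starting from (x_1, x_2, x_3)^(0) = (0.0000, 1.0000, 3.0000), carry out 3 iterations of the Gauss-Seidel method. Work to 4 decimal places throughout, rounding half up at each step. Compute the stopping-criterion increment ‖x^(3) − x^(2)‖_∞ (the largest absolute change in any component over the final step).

Iteration 1:
  x_1 = (3 - (3)·1.0000 - (2)·3.0000) / (9) = -0.6667
  x_2 = (-2 - (-4)·-0.6667 - (3)·3.0000) / (10) = -1.3667
  x_3 = (1 - (-3)·-0.6667 - (-4)·-1.3667) / (9) = -0.7185
Iteration 2:
  x_1 = (3 - (3)·-1.3667 - (2)·-0.7185) / (9) = 0.9486
  x_2 = (-2 - (-4)·0.9486 - (3)·-0.7185) / (10) = 0.3950
  x_3 = (1 - (-3)·0.9486 - (-4)·0.3950) / (9) = 0.6029
Iteration 3:
  x_1 = (3 - (3)·0.3950 - (2)·0.6029) / (9) = 0.0677
  x_2 = (-2 - (-4)·0.0677 - (3)·0.6029) / (10) = -0.3538
  x_3 = (1 - (-3)·0.0677 - (-4)·-0.3538) / (9) = -0.0236
Change: (-0.8809, -0.7488, -0.6265) → max |·| = 0.8809

0.8809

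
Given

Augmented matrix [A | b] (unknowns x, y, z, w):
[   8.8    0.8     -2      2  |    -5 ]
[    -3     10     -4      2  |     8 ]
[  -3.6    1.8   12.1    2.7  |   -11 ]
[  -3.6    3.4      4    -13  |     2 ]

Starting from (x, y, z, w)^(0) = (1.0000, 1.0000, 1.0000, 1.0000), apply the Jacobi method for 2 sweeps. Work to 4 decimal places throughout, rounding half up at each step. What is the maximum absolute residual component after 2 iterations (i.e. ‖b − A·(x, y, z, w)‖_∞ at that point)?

Iteration 1:
  x = (-5 - (0.8)·1.0000 - (-2)·1.0000 - (2)·1.0000) / (8.8) = -0.6591
  y = (8 - (-3)·1.0000 - (-4)·1.0000 - (2)·1.0000) / (10) = 1.3000
  z = (-11 - (-3.6)·1.0000 - (1.8)·1.0000 - (2.7)·1.0000) / (12.1) = -0.9835
  w = (2 - (-3.6)·1.0000 - (3.4)·1.0000 - (4)·1.0000) / (-13) = 0.1385
Iteration 2:
  x = (-5 - (0.8)·1.3000 - (-2)·-0.9835 - (2)·0.1385) / (8.8) = -0.9414
  y = (8 - (-3)·-0.6591 - (-4)·-0.9835 - (2)·0.1385) / (10) = 0.1812
  z = (-11 - (-3.6)·-0.6591 - (1.8)·1.3000 - (2.7)·0.1385) / (12.1) = -1.3295
  w = (2 - (-3.6)·-0.6591 - (3.4)·1.3000 - (4)·-0.9835) / (-13) = 0.0661
Residual b − A·x = (0.3482, -2.0864, 1.1933, 4.1722); ∞-norm = 4.1722

4.1722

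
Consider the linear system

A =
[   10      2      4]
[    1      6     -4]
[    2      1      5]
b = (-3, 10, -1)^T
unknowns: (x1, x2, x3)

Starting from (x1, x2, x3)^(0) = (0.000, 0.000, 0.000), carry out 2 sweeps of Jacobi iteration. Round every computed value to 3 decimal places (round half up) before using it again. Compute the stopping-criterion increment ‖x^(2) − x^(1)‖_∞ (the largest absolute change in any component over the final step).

0.253

Iteration 1:
  x1 = (-3 - (2)·0.000 - (4)·0.000) / (10) = -0.300
  x2 = (10 - (1)·0.000 - (-4)·0.000) / (6) = 1.667
  x3 = (-1 - (2)·0.000 - (1)·0.000) / (5) = -0.200
Iteration 2:
  x1 = (-3 - (2)·1.667 - (4)·-0.200) / (10) = -0.553
  x2 = (10 - (1)·-0.300 - (-4)·-0.200) / (6) = 1.583
  x3 = (-1 - (2)·-0.300 - (1)·1.667) / (5) = -0.413
Change: (-0.253, -0.084, -0.213) → max |·| = 0.253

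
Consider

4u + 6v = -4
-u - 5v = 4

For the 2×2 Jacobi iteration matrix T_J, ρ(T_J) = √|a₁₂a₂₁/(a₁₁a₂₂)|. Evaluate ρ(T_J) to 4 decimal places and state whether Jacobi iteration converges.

a₁₂a₂₁/(a₁₁a₂₂) = (6)·(-1) / ((4)·(-5)) = 0.300000
ρ = √|0.300000| = √0.300000 = 0.5477
ρ < 1, so Jacobi converges

0.5477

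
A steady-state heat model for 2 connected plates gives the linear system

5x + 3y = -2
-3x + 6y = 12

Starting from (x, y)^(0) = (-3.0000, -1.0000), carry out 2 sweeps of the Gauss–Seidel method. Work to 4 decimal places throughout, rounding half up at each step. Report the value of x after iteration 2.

Iteration 1:
  x = (-2 - (3)·-1.0000) / (5) = 0.2000
  y = (12 - (-3)·0.2000) / (6) = 2.1000
Iteration 2:
  x = (-2 - (3)·2.1000) / (5) = -1.6600
  y = (12 - (-3)·-1.6600) / (6) = 1.1700

-1.6600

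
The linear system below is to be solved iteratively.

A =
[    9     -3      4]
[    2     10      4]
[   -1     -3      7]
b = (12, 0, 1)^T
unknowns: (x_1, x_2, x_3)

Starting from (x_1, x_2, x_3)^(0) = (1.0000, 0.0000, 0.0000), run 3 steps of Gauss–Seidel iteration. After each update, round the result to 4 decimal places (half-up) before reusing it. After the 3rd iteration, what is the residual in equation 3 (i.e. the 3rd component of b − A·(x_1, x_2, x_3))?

Iteration 1:
  x_1 = (12 - (-3)·0.0000 - (4)·0.0000) / (9) = 1.3333
  x_2 = (0 - (2)·1.3333 - (4)·0.0000) / (10) = -0.2667
  x_3 = (1 - (-1)·1.3333 - (-3)·-0.2667) / (7) = 0.2190
Iteration 2:
  x_1 = (12 - (-3)·-0.2667 - (4)·0.2190) / (9) = 1.1471
  x_2 = (0 - (2)·1.1471 - (4)·0.2190) / (10) = -0.3170
  x_3 = (1 - (-1)·1.1471 - (-3)·-0.3170) / (7) = 0.1709
Iteration 3:
  x_1 = (12 - (-3)·-0.3170 - (4)·0.1709) / (9) = 1.1517
  x_2 = (0 - (2)·1.1517 - (4)·0.1709) / (10) = -0.2987
  x_3 = (1 - (-1)·1.1517 - (-3)·-0.2987) / (7) = 0.1794
Residual b − A·x = (0.0210, -0.0340, -0.0002)

-0.0002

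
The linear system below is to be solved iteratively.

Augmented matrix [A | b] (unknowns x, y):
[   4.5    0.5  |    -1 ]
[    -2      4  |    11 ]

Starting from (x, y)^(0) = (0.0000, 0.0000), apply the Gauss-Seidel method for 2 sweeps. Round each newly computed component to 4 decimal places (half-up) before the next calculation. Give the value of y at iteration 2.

2.4923

Iteration 1:
  x = (-1 - (0.5)·0.0000) / (4.5) = -0.2222
  y = (11 - (-2)·-0.2222) / (4) = 2.6389
Iteration 2:
  x = (-1 - (0.5)·2.6389) / (4.5) = -0.5154
  y = (11 - (-2)·-0.5154) / (4) = 2.4923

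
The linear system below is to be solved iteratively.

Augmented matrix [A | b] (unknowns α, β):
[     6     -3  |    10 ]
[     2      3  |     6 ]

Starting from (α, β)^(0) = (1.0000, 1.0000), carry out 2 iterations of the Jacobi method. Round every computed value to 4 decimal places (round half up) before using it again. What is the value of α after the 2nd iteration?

2.3333

Iteration 1:
  α = (10 - (-3)·1.0000) / (6) = 2.1667
  β = (6 - (2)·1.0000) / (3) = 1.3333
Iteration 2:
  α = (10 - (-3)·1.3333) / (6) = 2.3333
  β = (6 - (2)·2.1667) / (3) = 0.5555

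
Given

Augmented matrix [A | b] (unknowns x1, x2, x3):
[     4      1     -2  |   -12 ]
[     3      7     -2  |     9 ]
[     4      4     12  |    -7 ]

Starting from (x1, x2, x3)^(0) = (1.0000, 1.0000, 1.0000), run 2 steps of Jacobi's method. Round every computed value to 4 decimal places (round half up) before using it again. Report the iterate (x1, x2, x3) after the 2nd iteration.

(-3.9107, 2.1071, -0.0476)

Iteration 1:
  x1 = (-12 - (1)·1.0000 - (-2)·1.0000) / (4) = -2.7500
  x2 = (9 - (3)·1.0000 - (-2)·1.0000) / (7) = 1.1429
  x3 = (-7 - (4)·1.0000 - (4)·1.0000) / (12) = -1.2500
Iteration 2:
  x1 = (-12 - (1)·1.1429 - (-2)·-1.2500) / (4) = -3.9107
  x2 = (9 - (3)·-2.7500 - (-2)·-1.2500) / (7) = 2.1071
  x3 = (-7 - (4)·-2.7500 - (4)·1.1429) / (12) = -0.0476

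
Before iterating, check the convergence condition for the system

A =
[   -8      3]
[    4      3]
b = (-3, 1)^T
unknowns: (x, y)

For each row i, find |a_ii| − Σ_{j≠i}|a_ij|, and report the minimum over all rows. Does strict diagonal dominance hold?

-1

row 1: |-8| − (3) = 5
row 2: |3| − (4) = -1
minimum over rows = -1 → not strictly diagonally dominant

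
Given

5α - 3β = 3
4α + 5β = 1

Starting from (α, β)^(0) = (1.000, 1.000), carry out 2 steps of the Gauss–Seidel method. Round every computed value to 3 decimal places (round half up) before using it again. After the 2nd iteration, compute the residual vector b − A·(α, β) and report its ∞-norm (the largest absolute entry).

2.535

Iteration 1:
  α = (3 - (-3)·1.000) / (5) = 1.200
  β = (1 - (4)·1.200) / (5) = -0.760
Iteration 2:
  α = (3 - (-3)·-0.760) / (5) = 0.144
  β = (1 - (4)·0.144) / (5) = 0.085
Residual b − A·x = (2.535, -0.001); ∞-norm = 2.535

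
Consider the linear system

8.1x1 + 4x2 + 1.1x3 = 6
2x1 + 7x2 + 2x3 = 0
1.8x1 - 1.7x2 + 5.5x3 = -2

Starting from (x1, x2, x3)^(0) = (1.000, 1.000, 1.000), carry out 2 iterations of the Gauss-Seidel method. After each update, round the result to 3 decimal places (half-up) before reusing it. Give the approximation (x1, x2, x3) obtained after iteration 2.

Iteration 1:
  x1 = (6 - (4)·1.000 - (1.1)·1.000) / (8.1) = 0.111
  x2 = (0 - (2)·0.111 - (2)·1.000) / (7) = -0.317
  x3 = (-2 - (1.8)·0.111 - (-1.7)·-0.317) / (5.5) = -0.498
Iteration 2:
  x1 = (6 - (4)·-0.317 - (1.1)·-0.498) / (8.1) = 0.965
  x2 = (0 - (2)·0.965 - (2)·-0.498) / (7) = -0.133
  x3 = (-2 - (1.8)·0.965 - (-1.7)·-0.133) / (5.5) = -0.721

(0.965, -0.133, -0.721)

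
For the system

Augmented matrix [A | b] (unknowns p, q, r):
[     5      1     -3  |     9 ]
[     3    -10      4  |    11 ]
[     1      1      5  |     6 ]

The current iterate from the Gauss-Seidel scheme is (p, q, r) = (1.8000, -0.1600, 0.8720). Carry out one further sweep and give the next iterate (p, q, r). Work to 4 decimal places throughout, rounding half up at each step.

One sweep:
  p = (9 - (1)·-0.1600 - (-3)·0.8720) / (5) = 2.3552
  q = (11 - (3)·2.3552 - (4)·0.8720) / (-10) = -0.0446
  r = (6 - (1)·2.3552 - (1)·-0.0446) / (5) = 0.7379

(2.3552, -0.0446, 0.7379)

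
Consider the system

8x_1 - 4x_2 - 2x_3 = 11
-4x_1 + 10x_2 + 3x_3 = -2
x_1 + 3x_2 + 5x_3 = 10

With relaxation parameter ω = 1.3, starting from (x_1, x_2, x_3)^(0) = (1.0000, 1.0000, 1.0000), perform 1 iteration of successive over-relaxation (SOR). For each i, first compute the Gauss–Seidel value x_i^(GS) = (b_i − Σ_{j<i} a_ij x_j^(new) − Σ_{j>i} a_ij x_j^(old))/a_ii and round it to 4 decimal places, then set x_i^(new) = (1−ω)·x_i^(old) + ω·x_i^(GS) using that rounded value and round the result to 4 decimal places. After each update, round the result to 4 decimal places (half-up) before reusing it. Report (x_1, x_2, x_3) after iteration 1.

Iteration 1:
  x_1: GS value = (11 - (-4)·1.0000 - (-2)·1.0000) / (8) = 2.1250;  x_1 ← (1−ω)·1.0000 + ω·2.1250 = 2.4625
  x_2: GS value = (-2 - (-4)·2.4625 - (3)·1.0000) / (10) = 0.4850;  x_2 ← (1−ω)·1.0000 + ω·0.4850 = 0.3305
  x_3: GS value = (10 - (1)·2.4625 - (3)·0.3305) / (5) = 1.3092;  x_3 ← (1−ω)·1.0000 + ω·1.3092 = 1.4020

(2.4625, 0.3305, 1.4020)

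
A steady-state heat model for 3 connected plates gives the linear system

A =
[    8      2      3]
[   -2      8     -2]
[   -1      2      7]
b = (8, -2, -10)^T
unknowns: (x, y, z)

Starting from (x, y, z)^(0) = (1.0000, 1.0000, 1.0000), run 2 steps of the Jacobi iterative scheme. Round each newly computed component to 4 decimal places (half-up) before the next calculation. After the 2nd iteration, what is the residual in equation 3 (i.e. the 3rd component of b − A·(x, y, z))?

2.7498

Iteration 1:
  x = (8 - (2)·1.0000 - (3)·1.0000) / (8) = 0.3750
  y = (-2 - (-2)·1.0000 - (-2)·1.0000) / (8) = 0.2500
  z = (-10 - (-1)·1.0000 - (2)·1.0000) / (7) = -1.5714
Iteration 2:
  x = (8 - (2)·0.2500 - (3)·-1.5714) / (8) = 1.5268
  y = (-2 - (-2)·0.3750 - (-2)·-1.5714) / (8) = -0.5491
  z = (-10 - (-1)·0.3750 - (2)·0.2500) / (7) = -1.4464
Residual b − A·x = (1.2230, 2.5536, 2.7498)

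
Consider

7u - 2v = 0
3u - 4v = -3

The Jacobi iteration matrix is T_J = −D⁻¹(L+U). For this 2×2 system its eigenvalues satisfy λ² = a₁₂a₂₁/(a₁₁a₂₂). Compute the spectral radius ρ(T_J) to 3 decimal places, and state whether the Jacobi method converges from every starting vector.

a₁₂a₂₁/(a₁₁a₂₂) = (-2)·(3) / ((7)·(-4)) = 0.214286
ρ = √|0.214286| = √0.214286 = 0.463
ρ < 1, so Jacobi converges

0.463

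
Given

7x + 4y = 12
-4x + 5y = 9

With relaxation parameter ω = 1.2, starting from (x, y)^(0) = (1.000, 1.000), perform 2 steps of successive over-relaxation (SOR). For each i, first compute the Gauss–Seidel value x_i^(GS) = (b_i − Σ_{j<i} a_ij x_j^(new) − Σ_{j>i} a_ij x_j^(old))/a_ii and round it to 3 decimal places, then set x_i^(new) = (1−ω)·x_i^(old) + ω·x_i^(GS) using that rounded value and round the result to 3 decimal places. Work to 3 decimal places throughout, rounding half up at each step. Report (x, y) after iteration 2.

Iteration 1:
  x: GS value = (12 - (4)·1.000) / (7) = 1.143;  x ← (1−ω)·1.000 + ω·1.143 = 1.172
  y: GS value = (9 - (-4)·1.172) / (5) = 2.738;  y ← (1−ω)·1.000 + ω·2.738 = 3.086
Iteration 2:
  x: GS value = (12 - (4)·3.086) / (7) = -0.049;  x ← (1−ω)·1.172 + ω·-0.049 = -0.293
  y: GS value = (9 - (-4)·-0.293) / (5) = 1.566;  y ← (1−ω)·3.086 + ω·1.566 = 1.262

(-0.293, 1.262)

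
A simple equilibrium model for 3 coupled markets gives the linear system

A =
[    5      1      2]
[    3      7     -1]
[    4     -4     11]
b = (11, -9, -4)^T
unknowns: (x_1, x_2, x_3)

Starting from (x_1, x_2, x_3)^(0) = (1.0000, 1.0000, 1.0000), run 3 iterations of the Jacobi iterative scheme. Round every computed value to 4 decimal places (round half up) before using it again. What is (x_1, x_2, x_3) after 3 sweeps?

Iteration 1:
  x_1 = (11 - (1)·1.0000 - (2)·1.0000) / (5) = 1.6000
  x_2 = (-9 - (3)·1.0000 - (-1)·1.0000) / (7) = -1.5714
  x_3 = (-4 - (4)·1.0000 - (-4)·1.0000) / (11) = -0.3636
Iteration 2:
  x_1 = (11 - (1)·-1.5714 - (2)·-0.3636) / (5) = 2.6597
  x_2 = (-9 - (3)·1.6000 - (-1)·-0.3636) / (7) = -2.0234
  x_3 = (-4 - (4)·1.6000 - (-4)·-1.5714) / (11) = -1.5169
Iteration 3:
  x_1 = (11 - (1)·-2.0234 - (2)·-1.5169) / (5) = 3.2114
  x_2 = (-9 - (3)·2.6597 - (-1)·-1.5169) / (7) = -2.6423
  x_3 = (-4 - (4)·2.6597 - (-4)·-2.0234) / (11) = -2.0666

(3.2114, -2.6423, -2.0666)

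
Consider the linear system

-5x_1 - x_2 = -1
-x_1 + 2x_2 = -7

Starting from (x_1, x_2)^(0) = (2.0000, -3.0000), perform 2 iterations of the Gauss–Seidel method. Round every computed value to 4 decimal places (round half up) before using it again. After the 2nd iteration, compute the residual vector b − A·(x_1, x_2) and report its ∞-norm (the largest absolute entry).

Iteration 1:
  x_1 = (-1 - (-1)·-3.0000) / (-5) = 0.8000
  x_2 = (-7 - (-1)·0.8000) / (2) = -3.1000
Iteration 2:
  x_1 = (-1 - (-1)·-3.1000) / (-5) = 0.8200
  x_2 = (-7 - (-1)·0.8200) / (2) = -3.0900
Residual b − A·x = (0.0100, 0.0000); ∞-norm = 0.0100

0.0100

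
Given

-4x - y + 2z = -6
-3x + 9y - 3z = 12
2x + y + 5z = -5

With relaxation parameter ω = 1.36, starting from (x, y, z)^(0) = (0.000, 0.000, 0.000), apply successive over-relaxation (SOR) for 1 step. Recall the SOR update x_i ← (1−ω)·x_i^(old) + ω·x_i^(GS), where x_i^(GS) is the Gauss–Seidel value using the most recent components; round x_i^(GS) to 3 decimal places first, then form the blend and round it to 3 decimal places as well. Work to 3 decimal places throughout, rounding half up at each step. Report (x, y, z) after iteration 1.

Iteration 1:
  x: GS value = (-6 - (-1)·0.000 - (2)·0.000) / (-4) = 1.500;  x ← (1−ω)·0.000 + ω·1.500 = 2.040
  y: GS value = (12 - (-3)·2.040 - (-3)·0.000) / (9) = 2.013;  y ← (1−ω)·0.000 + ω·2.013 = 2.738
  z: GS value = (-5 - (2)·2.040 - (1)·2.738) / (5) = -2.364;  z ← (1−ω)·0.000 + ω·-2.364 = -3.215

(2.040, 2.738, -3.215)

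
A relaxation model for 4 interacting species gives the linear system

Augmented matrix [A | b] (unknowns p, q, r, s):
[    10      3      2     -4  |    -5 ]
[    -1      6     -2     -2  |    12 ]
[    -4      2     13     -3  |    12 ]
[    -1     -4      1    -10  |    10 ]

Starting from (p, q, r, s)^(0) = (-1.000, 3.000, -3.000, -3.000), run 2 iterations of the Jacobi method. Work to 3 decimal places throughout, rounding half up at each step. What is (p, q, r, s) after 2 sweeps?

(-1.302, 0.687, -0.220, -0.787)

Iteration 1:
  p = (-5 - (3)·3.000 - (2)·-3.000 - (-4)·-3.000) / (10) = -2.000
  q = (12 - (-1)·-1.000 - (-2)·-3.000 - (-2)·-3.000) / (6) = -0.167
  r = (12 - (-4)·-1.000 - (2)·3.000 - (-3)·-3.000) / (13) = -0.538
  s = (10 - (-1)·-1.000 - (-4)·3.000 - (1)·-3.000) / (-10) = -2.400
Iteration 2:
  p = (-5 - (3)·-0.167 - (2)·-0.538 - (-4)·-2.400) / (10) = -1.302
  q = (12 - (-1)·-2.000 - (-2)·-0.538 - (-2)·-2.400) / (6) = 0.687
  r = (12 - (-4)·-2.000 - (2)·-0.167 - (-3)·-2.400) / (13) = -0.220
  s = (10 - (-1)·-2.000 - (-4)·-0.167 - (1)·-0.538) / (-10) = -0.787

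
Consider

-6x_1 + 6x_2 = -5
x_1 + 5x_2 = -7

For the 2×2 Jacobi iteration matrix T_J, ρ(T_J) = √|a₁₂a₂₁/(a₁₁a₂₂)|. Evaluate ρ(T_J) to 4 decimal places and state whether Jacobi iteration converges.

a₁₂a₂₁/(a₁₁a₂₂) = (6)·(1) / ((-6)·(5)) = -0.200000
ρ = √|-0.200000| = √0.200000 = 0.4472
ρ < 1, so Jacobi converges

0.4472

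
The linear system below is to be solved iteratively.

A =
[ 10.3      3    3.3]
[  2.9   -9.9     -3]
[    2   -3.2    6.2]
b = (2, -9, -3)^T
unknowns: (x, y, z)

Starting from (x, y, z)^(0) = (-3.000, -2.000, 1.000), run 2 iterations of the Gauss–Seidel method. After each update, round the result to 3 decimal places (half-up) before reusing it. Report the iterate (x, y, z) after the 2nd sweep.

Iteration 1:
  x = (2 - (3)·-2.000 - (3.3)·1.000) / (10.3) = 0.456
  y = (-9 - (2.9)·0.456 - (-3)·1.000) / (-9.9) = 0.740
  z = (-3 - (2)·0.456 - (-3.2)·0.740) / (6.2) = -0.249
Iteration 2:
  x = (2 - (3)·0.740 - (3.3)·-0.249) / (10.3) = 0.058
  y = (-9 - (2.9)·0.058 - (-3)·-0.249) / (-9.9) = 1.002
  z = (-3 - (2)·0.058 - (-3.2)·1.002) / (6.2) = 0.015

(0.058, 1.002, 0.015)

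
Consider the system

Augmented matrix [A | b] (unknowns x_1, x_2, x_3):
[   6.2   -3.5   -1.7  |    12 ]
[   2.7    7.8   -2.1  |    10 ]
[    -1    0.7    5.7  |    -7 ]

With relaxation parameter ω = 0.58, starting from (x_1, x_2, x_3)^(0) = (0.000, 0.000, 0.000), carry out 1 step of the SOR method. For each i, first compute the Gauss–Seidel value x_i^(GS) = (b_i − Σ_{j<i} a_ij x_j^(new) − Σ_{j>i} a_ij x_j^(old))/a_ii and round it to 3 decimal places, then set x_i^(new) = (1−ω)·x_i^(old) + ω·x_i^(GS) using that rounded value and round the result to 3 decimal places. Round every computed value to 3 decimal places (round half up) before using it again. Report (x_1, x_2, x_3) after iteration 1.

Iteration 1:
  x_1: GS value = (12 - (-3.5)·0.000 - (-1.7)·0.000) / (6.2) = 1.935;  x_1 ← (1−ω)·0.000 + ω·1.935 = 1.122
  x_2: GS value = (10 - (2.7)·1.122 - (-2.1)·0.000) / (7.8) = 0.894;  x_2 ← (1−ω)·0.000 + ω·0.894 = 0.519
  x_3: GS value = (-7 - (-1)·1.122 - (0.7)·0.519) / (5.7) = -1.095;  x_3 ← (1−ω)·0.000 + ω·-1.095 = -0.635

(1.122, 0.519, -0.635)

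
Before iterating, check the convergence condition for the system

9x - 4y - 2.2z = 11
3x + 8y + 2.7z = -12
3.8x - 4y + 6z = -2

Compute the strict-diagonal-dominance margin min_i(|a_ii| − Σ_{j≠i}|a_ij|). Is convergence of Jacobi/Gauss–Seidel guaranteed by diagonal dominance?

row 1: |9| − (4+2.2) = 2.8
row 2: |8| − (3+2.7) = 2.3
row 3: |6| − (3.8+4) = -1.8
minimum over rows = -1.8 → not strictly diagonally dominant

-1.8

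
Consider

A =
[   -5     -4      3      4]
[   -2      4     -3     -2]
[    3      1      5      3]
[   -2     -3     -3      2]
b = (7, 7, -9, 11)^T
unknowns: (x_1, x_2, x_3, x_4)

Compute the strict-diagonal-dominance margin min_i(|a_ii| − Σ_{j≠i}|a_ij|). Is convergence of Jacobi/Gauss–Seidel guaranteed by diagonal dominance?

-6

row 1: |-5| − (4+3+4) = -6
row 2: |4| − (2+3+2) = -3
row 3: |5| − (3+1+3) = -2
row 4: |2| − (2+3+3) = -6
minimum over rows = -6 → not strictly diagonally dominant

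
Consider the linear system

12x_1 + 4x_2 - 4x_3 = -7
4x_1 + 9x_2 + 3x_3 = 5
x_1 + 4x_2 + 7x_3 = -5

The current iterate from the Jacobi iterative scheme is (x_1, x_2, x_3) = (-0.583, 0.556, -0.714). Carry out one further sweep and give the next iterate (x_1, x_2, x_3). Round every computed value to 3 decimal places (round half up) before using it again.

One sweep:
  x_1 = (-7 - (4)·0.556 - (-4)·-0.714) / (12) = -1.007
  x_2 = (5 - (4)·-0.583 - (3)·-0.714) / (9) = 1.053
  x_3 = (-5 - (1)·-0.583 - (4)·0.556) / (7) = -0.949

(-1.007, 1.053, -0.949)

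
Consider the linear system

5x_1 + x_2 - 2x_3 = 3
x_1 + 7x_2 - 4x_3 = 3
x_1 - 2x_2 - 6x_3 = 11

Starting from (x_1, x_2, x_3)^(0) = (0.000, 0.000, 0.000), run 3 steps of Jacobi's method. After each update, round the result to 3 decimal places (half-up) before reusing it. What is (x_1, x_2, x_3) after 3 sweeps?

Iteration 1:
  x_1 = (3 - (1)·0.000 - (-2)·0.000) / (5) = 0.600
  x_2 = (3 - (1)·0.000 - (-4)·0.000) / (7) = 0.429
  x_3 = (11 - (1)·0.000 - (-2)·0.000) / (-6) = -1.833
Iteration 2:
  x_1 = (3 - (1)·0.429 - (-2)·-1.833) / (5) = -0.219
  x_2 = (3 - (1)·0.600 - (-4)·-1.833) / (7) = -0.705
  x_3 = (11 - (1)·0.600 - (-2)·0.429) / (-6) = -1.876
Iteration 3:
  x_1 = (3 - (1)·-0.705 - (-2)·-1.876) / (5) = -0.009
  x_2 = (3 - (1)·-0.219 - (-4)·-1.876) / (7) = -0.612
  x_3 = (11 - (1)·-0.219 - (-2)·-0.705) / (-6) = -1.635

(-0.009, -0.612, -1.635)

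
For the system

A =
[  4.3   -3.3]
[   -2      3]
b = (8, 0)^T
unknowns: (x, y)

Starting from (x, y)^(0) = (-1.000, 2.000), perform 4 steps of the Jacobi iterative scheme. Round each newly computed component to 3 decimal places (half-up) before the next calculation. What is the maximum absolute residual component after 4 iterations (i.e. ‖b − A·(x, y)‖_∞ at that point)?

Iteration 1:
  x = (8 - (-3.3)·2.000) / (4.3) = 3.395
  y = (0 - (-2)·-1.000) / (3) = -0.667
Iteration 2:
  x = (8 - (-3.3)·-0.667) / (4.3) = 1.349
  y = (0 - (-2)·3.395) / (3) = 2.263
Iteration 3:
  x = (8 - (-3.3)·2.263) / (4.3) = 3.597
  y = (0 - (-2)·1.349) / (3) = 0.899
Iteration 4:
  x = (8 - (-3.3)·0.899) / (4.3) = 2.550
  y = (0 - (-2)·3.597) / (3) = 2.398
Residual b − A·x = (4.948, -2.094); ∞-norm = 4.948

4.948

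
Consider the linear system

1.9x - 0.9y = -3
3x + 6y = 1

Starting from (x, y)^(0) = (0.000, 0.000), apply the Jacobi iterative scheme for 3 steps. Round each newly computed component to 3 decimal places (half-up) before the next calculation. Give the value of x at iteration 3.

Iteration 1:
  x = (-3 - (-0.9)·0.000) / (1.9) = -1.579
  y = (1 - (3)·0.000) / (6) = 0.167
Iteration 2:
  x = (-3 - (-0.9)·0.167) / (1.9) = -1.500
  y = (1 - (3)·-1.579) / (6) = 0.956
Iteration 3:
  x = (-3 - (-0.9)·0.956) / (1.9) = -1.126
  y = (1 - (3)·-1.500) / (6) = 0.917

-1.126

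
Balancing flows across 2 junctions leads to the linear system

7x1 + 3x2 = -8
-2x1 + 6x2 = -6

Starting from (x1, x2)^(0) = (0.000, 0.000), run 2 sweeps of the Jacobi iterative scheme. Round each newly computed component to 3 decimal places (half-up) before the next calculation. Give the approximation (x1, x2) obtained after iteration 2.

Iteration 1:
  x1 = (-8 - (3)·0.000) / (7) = -1.143
  x2 = (-6 - (-2)·0.000) / (6) = -1.000
Iteration 2:
  x1 = (-8 - (3)·-1.000) / (7) = -0.714
  x2 = (-6 - (-2)·-1.143) / (6) = -1.381

(-0.714, -1.381)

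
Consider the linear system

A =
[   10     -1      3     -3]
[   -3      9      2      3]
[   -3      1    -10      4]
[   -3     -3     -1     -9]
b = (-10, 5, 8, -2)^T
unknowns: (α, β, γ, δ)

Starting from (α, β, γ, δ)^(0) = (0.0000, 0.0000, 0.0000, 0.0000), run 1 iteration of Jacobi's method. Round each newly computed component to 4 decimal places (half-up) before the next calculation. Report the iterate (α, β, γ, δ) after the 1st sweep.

(-1.0000, 0.5556, -0.8000, 0.2222)

Iteration 1:
  α = (-10 - (-1)·0.0000 - (3)·0.0000 - (-3)·0.0000) / (10) = -1.0000
  β = (5 - (-3)·0.0000 - (2)·0.0000 - (3)·0.0000) / (9) = 0.5556
  γ = (8 - (-3)·0.0000 - (1)·0.0000 - (4)·0.0000) / (-10) = -0.8000
  δ = (-2 - (-3)·0.0000 - (-3)·0.0000 - (-1)·0.0000) / (-9) = 0.2222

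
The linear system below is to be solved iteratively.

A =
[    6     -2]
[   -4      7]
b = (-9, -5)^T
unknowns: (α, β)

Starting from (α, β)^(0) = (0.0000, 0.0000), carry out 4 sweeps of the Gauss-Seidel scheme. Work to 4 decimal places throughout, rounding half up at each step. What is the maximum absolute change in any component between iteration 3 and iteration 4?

0.0190

Iteration 1:
  α = (-9 - (-2)·0.0000) / (6) = -1.5000
  β = (-5 - (-4)·-1.5000) / (7) = -1.5714
Iteration 2:
  α = (-9 - (-2)·-1.5714) / (6) = -2.0238
  β = (-5 - (-4)·-2.0238) / (7) = -1.8707
Iteration 3:
  α = (-9 - (-2)·-1.8707) / (6) = -2.1236
  β = (-5 - (-4)·-2.1236) / (7) = -1.9278
Iteration 4:
  α = (-9 - (-2)·-1.9278) / (6) = -2.1426
  β = (-5 - (-4)·-2.1426) / (7) = -1.9386
Change: (-0.0190, -0.0108) → max |·| = 0.0190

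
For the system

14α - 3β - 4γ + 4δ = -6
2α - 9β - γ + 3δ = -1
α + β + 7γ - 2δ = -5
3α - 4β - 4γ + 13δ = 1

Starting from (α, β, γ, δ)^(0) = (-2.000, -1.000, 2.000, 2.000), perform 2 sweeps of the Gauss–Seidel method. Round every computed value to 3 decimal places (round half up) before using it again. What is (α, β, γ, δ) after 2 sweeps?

Iteration 1:
  α = (-6 - (-3)·-1.000 - (-4)·2.000 - (4)·2.000) / (14) = -0.643
  β = (-1 - (2)·-0.643 - (-1)·2.000 - (3)·2.000) / (-9) = 0.413
  γ = (-5 - (1)·-0.643 - (1)·0.413 - (-2)·2.000) / (7) = -0.110
  δ = (1 - (3)·-0.643 - (-4)·0.413 - (-4)·-0.110) / (13) = 0.319
Iteration 2:
  α = (-6 - (-3)·0.413 - (-4)·-0.110 - (4)·0.319) / (14) = -0.463
  β = (-1 - (2)·-0.463 - (-1)·-0.110 - (3)·0.319) / (-9) = 0.127
  γ = (-5 - (1)·-0.463 - (1)·0.127 - (-2)·0.319) / (7) = -0.575
  δ = (1 - (3)·-0.463 - (-4)·0.127 - (-4)·-0.575) / (13) = 0.046

(-0.463, 0.127, -0.575, 0.046)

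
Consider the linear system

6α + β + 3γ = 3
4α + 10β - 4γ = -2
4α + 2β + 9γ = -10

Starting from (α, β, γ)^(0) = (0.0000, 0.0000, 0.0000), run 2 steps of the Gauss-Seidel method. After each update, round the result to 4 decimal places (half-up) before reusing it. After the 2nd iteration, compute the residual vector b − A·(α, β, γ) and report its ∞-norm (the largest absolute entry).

1.1763

Iteration 1:
  α = (3 - (1)·0.0000 - (3)·0.0000) / (6) = 0.5000
  β = (-2 - (4)·0.5000 - (-4)·0.0000) / (10) = -0.4000
  γ = (-10 - (4)·0.5000 - (2)·-0.4000) / (9) = -1.2444
Iteration 2:
  α = (3 - (1)·-0.4000 - (3)·-1.2444) / (6) = 1.1889
  β = (-2 - (4)·1.1889 - (-4)·-1.2444) / (10) = -1.1733
  γ = (-10 - (4)·1.1889 - (2)·-1.1733) / (9) = -1.3788
Residual b − A·x = (1.1763, -0.5378, 0.0002); ∞-norm = 1.1763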